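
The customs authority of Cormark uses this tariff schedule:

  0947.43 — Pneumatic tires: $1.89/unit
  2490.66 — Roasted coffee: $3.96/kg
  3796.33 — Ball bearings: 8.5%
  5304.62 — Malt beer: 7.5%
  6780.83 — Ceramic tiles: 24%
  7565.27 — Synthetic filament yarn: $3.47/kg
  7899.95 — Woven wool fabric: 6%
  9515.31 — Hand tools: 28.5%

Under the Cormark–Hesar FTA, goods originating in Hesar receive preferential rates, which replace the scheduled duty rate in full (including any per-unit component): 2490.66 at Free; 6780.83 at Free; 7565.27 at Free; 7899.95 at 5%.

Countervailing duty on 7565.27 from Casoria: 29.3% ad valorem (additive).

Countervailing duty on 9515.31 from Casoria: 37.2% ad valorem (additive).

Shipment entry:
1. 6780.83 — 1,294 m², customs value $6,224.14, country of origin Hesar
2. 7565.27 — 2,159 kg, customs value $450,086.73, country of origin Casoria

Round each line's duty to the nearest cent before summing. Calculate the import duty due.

Line 1 (6780.83, Hesar, 1,294 m², $6,224.14):
Base rate for 6780.83 is 24%.
Origin Hesar qualifies under the Cormark–Hesar agreement and 6780.83 is covered: preferential rate Free applies instead.
Duty = $6,224.14 × 0% = $0.00.
Line 2 (7565.27, Casoria, 2,159 kg, $450,086.73):
Base rate for 7565.27 is $3.47/kg.
7565.27 has an FTA preferential rate, but origin Casoria is not Hesar; base rate stands.
Additional duty on 7565.27 from Casoria: +29.3% ad valorem. Applied ad valorem rate = 29.3%.
Duty = $450,086.73 × 29.3% + 2,159 × $3.47 = $139,367.14.
Total = $0.00 + $139,367.14 = $139,367.14.

$139,367.14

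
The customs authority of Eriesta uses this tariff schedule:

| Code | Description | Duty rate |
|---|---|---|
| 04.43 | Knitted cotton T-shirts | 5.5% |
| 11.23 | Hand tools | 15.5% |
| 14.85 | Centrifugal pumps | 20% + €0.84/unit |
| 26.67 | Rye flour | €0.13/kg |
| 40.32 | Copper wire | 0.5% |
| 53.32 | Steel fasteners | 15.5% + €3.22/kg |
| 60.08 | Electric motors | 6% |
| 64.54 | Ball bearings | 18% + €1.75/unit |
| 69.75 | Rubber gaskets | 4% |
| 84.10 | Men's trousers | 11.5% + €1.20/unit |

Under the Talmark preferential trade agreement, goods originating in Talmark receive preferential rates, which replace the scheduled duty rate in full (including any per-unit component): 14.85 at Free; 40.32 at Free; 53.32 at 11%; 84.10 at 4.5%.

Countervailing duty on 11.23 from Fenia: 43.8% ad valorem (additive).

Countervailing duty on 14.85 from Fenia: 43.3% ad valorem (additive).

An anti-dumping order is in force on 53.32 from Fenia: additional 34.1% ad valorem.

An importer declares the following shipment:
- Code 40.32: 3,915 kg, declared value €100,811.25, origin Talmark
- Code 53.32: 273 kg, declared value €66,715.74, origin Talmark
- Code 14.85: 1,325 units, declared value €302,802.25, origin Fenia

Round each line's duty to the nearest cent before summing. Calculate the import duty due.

€200,125.55

Line 1 (40.32, Talmark, 3,915 kg, €100,811.25):
Base rate for 40.32 is 0.5%.
Origin Talmark qualifies under the Eriesta–Talmark agreement and 40.32 is covered: preferential rate Free applies instead.
Duty = €100,811.25 × 0% = €0.00.
Line 2 (53.32, Talmark, 273 kg, €66,715.74):
Base rate for 53.32 is 15.5% + €3.22/kg.
Origin Talmark qualifies under the Eriesta–Talmark agreement and 53.32 is covered: preferential rate 11% applies instead.
The additional-duty order on 53.32 targets Fenia, not Talmark; it does not apply.
Duty = €66,715.74 × 11% = €7,338.73.
Line 3 (14.85, Fenia, 1,325 units, €302,802.25):
Base rate for 14.85 is 20% + €0.84/unit.
14.85 has an FTA preferential rate, but origin Fenia is not Talmark; base rate stands.
Additional duty on 14.85 from Fenia: +43.3%. Applied ad valorem rate: 20% + 43.3% = 63.3%.
Duty = €302,802.25 × 63.3% + 1,325 × €0.84 = €192,786.82.
Total = €0.00 + €7,338.73 + €192,786.82 = €200,125.55.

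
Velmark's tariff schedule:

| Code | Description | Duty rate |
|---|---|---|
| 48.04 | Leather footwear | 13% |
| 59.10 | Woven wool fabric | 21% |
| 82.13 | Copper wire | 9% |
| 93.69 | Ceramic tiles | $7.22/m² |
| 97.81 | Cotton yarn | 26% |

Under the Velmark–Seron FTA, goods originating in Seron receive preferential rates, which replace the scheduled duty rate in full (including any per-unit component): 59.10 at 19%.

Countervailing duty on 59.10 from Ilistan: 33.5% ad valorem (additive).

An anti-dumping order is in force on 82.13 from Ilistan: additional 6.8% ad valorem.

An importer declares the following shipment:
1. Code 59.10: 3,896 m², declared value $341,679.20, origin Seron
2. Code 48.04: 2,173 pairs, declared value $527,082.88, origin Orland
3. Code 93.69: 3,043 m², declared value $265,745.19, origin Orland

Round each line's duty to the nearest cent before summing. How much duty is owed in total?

$155,410.28

Line 1 (59.10, Seron, 3,896 m², $341,679.20):
Base rate for 59.10 is 21%.
Origin Seron qualifies under the Velmark–Seron agreement and 59.10 is covered: preferential rate 19% applies instead.
The additional-duty order on 59.10 targets Ilistan, not Seron; it does not apply.
Duty = $341,679.20 × 19% = $64,919.05.
Line 2 (48.04, Orland, 2,173 pairs, $527,082.88):
Base rate for 48.04 is 13%.
Duty = $527,082.88 × 13% = $68,520.77.
Line 3 (93.69, Orland, 3,043 m², $265,745.19):
Base rate for 93.69 is $7.22/m².
Duty = 3,043 × $7.22 = $21,970.46.
Total = $64,919.05 + $68,520.77 + $21,970.46 = $155,410.28.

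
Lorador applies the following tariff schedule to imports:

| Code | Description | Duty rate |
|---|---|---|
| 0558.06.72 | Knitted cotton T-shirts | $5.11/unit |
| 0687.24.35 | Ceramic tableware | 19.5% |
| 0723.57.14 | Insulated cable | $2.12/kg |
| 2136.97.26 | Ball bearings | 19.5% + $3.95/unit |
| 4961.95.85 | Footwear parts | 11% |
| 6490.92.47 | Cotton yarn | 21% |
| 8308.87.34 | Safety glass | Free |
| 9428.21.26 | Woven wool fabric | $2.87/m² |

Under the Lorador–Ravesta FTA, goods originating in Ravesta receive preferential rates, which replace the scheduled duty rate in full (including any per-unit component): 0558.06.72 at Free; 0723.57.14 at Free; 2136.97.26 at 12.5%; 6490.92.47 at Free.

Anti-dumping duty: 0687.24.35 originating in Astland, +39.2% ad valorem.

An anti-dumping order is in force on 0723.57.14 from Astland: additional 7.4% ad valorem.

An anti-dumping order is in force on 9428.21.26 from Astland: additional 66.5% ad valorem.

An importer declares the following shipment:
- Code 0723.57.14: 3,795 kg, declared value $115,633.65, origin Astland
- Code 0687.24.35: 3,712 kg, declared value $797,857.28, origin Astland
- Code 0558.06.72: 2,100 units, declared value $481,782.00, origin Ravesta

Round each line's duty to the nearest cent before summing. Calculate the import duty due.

$484,944.51

Line 1 (0723.57.14, Astland, 3,795 kg, $115,633.65):
Base rate for 0723.57.14 is $2.12/kg.
0723.57.14 has an FTA preferential rate, but origin Astland is not Ravesta; base rate stands.
Additional duty on 0723.57.14 from Astland: +7.4% ad valorem. Applied ad valorem rate = 7.4%.
Duty = $115,633.65 × 7.4% + 3,795 × $2.12 = $16,602.29.
Line 2 (0687.24.35, Astland, 3,712 kg, $797,857.28):
Base rate for 0687.24.35 is 19.5%.
Additional duty on 0687.24.35 from Astland: +39.2%. Applied ad valorem rate: 19.5% + 39.2% = 58.7%.
Duty = $797,857.28 × 58.7% = $468,342.22.
Line 3 (0558.06.72, Ravesta, 2,100 units, $481,782.00):
Base rate for 0558.06.72 is $5.11/unit.
Origin Ravesta qualifies under the Lorador–Ravesta agreement and 0558.06.72 is covered: preferential rate Free applies instead.
Duty = $481,782.00 × 0% = $0.00.
Total = $16,602.29 + $468,342.22 + $0.00 = $484,944.51.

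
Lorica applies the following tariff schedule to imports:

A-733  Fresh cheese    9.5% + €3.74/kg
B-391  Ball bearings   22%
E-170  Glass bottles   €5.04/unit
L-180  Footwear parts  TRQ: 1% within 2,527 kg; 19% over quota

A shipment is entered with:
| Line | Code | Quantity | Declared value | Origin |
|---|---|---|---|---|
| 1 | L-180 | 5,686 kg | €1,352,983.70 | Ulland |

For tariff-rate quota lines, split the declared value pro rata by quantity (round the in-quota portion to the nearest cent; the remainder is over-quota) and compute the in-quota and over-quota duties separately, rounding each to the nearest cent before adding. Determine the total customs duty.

€148,832.97

Line 1 (L-180, Ulland, 5,686 kg, €1,352,983.70):
Code L-180 is under a tariff-rate quota (threshold 2,527 kg). In-quota: 2,527 kg at 1%; over-quota: 3,159 kg at 19%.
Pro-rata value split: in-quota = €1,352,983.70 × 2,527/5,686 = €601,299.65; over-quota = €1,352,983.70 − €601,299.65 = €751,684.05.
In-quota duty = €601,299.65 × 1% = €6,013.00. Over-quota duty = €751,684.05 × 19% = €142,819.97.
Line duty = €6,013.00 + €142,819.97 = €148,832.97.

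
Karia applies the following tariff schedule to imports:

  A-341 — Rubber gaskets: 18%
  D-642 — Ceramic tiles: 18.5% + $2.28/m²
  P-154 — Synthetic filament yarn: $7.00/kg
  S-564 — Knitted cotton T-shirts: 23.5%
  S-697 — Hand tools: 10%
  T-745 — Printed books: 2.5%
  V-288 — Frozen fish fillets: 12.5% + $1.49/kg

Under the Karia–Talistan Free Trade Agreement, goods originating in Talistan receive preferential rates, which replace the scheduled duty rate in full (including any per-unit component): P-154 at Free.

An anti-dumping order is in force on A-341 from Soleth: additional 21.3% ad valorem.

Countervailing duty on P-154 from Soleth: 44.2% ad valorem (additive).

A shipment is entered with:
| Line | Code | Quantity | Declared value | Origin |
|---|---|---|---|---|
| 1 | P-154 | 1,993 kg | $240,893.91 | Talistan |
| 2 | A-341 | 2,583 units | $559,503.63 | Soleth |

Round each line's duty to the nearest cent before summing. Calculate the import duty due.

Line 1 (P-154, Talistan, 1,993 kg, $240,893.91):
Base rate for P-154 is $7.00/kg.
Origin Talistan qualifies under the Karia–Talistan agreement and P-154 is covered: preferential rate Free applies instead.
The additional-duty order on P-154 targets Soleth, not Talistan; it does not apply.
Duty = $240,893.91 × 0% = $0.00.
Line 2 (A-341, Soleth, 2,583 units, $559,503.63):
Base rate for A-341 is 18%.
Additional duty on A-341 from Soleth: +21.3%. Applied ad valorem rate: 18% + 21.3% = 39.3%.
Duty = $559,503.63 × 39.3% = $219,884.93.
Total = $0.00 + $219,884.93 = $219,884.93.

$219,884.93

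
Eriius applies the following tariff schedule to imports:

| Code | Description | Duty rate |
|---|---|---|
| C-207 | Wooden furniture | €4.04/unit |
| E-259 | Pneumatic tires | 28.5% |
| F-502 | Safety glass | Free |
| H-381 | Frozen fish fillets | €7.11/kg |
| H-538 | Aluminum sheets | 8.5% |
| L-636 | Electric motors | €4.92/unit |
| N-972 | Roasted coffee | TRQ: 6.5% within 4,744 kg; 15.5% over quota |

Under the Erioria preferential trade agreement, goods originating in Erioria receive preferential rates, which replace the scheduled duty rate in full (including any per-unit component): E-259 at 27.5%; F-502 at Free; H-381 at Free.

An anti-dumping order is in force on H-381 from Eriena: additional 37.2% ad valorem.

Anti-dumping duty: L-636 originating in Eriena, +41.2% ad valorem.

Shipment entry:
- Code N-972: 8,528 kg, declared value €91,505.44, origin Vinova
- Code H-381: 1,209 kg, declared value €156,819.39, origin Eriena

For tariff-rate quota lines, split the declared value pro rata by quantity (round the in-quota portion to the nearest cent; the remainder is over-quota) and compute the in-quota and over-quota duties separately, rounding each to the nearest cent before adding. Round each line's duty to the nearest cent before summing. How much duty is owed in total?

Line 1 (N-972, Vinova, 8,528 kg, €91,505.44):
Code N-972 is under a tariff-rate quota (threshold 4,744 kg). In-quota: 4,744 kg at 6.5%; over-quota: 3,784 kg at 15.5%.
Pro-rata value split: in-quota = €91,505.44 × 4,744/8,528 = €50,903.12; over-quota = €91,505.44 − €50,903.12 = €40,602.32.
In-quota duty = €50,903.12 × 6.5% = €3,308.70. Over-quota duty = €40,602.32 × 15.5% = €6,293.36.
Line duty = €3,308.70 + €6,293.36 = €9,602.06.
Line 2 (H-381, Eriena, 1,209 kg, €156,819.39):
Base rate for H-381 is €7.11/kg.
H-381 has an FTA preferential rate, but origin Eriena is not Erioria; base rate stands.
Additional duty on H-381 from Eriena: +37.2% ad valorem. Applied ad valorem rate = 37.2%.
Duty = €156,819.39 × 37.2% + 1,209 × €7.11 = €66,932.80.
Total = €9,602.06 + €66,932.80 = €76,534.86.

€76,534.86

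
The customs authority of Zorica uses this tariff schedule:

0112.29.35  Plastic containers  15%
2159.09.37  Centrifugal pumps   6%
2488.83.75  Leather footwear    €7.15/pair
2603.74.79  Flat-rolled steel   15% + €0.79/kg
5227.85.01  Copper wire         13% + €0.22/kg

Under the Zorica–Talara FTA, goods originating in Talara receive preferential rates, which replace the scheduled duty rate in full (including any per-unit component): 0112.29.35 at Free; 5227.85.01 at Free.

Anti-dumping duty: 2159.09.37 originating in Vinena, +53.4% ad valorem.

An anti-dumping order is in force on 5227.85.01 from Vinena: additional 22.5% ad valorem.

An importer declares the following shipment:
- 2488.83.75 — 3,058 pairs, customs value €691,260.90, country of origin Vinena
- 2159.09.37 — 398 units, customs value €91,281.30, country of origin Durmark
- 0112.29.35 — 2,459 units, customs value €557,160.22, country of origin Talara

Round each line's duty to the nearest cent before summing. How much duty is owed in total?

€27,341.58

Line 1 (2488.83.75, Vinena, 3,058 pairs, €691,260.90):
Base rate for 2488.83.75 is €7.15/pair.
Duty = 3,058 × €7.15 = €21,864.70.
Line 2 (2159.09.37, Durmark, 398 units, €91,281.30):
Base rate for 2159.09.37 is 6%.
The additional-duty order on 2159.09.37 targets Vinena, not Durmark; it does not apply.
Duty = €91,281.30 × 6% = €5,476.88.
Line 3 (0112.29.35, Talara, 2,459 units, €557,160.22):
Base rate for 0112.29.35 is 15%.
Origin Talara qualifies under the Zorica–Talara agreement and 0112.29.35 is covered: preferential rate Free applies instead.
Duty = €557,160.22 × 0% = €0.00.
Total = €21,864.70 + €5,476.88 + €0.00 = €27,341.58.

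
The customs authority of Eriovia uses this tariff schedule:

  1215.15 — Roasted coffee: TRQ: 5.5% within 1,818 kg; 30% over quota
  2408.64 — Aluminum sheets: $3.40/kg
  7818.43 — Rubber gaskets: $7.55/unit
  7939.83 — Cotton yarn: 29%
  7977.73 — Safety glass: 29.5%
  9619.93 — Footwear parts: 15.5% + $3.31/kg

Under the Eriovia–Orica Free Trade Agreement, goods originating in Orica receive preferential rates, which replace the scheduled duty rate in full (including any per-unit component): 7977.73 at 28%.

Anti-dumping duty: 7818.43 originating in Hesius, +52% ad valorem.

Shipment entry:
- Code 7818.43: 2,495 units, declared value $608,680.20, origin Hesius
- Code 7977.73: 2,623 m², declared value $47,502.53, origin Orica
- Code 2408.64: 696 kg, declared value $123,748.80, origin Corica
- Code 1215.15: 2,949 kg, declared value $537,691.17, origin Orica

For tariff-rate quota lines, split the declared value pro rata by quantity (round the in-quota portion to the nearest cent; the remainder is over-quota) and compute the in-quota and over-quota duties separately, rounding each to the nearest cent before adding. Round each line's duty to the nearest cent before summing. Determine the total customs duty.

$431,113.81

Line 1 (7818.43, Hesius, 2,495 units, $608,680.20):
Base rate for 7818.43 is $7.55/unit.
Additional duty on 7818.43 from Hesius: +52% ad valorem. Applied ad valorem rate = 52%.
Duty = $608,680.20 × 52% + 2,495 × $7.55 = $335,350.95.
Line 2 (7977.73, Orica, 2,623 m², $47,502.53):
Base rate for 7977.73 is 29.5%.
Origin Orica qualifies under the Eriovia–Orica agreement and 7977.73 is covered: preferential rate 28% applies instead.
Duty = $47,502.53 × 28% = $13,300.71.
Line 3 (2408.64, Corica, 696 kg, $123,748.80):
Base rate for 2408.64 is $3.40/kg.
Duty = 696 × $3.40 = $2,366.40.
Line 4 (1215.15, Orica, 2,949 kg, $537,691.17):
Code 1215.15 is under a tariff-rate quota (threshold 1,818 kg). In-quota: 1,818 kg at 5.5%; over-quota: 1,131 kg at 30%.
Pro-rata value split: in-quota = $537,691.17 × 1,818/2,949 = $331,475.94; over-quota = $537,691.17 − $331,475.94 = $206,215.23.
In-quota duty = $331,475.94 × 5.5% = $18,231.18. Over-quota duty = $206,215.23 × 30% = $61,864.57.
Line duty = $18,231.18 + $61,864.57 = $80,095.75.
Total = $335,350.95 + $13,300.71 + $2,366.40 + $80,095.75 = $431,113.81.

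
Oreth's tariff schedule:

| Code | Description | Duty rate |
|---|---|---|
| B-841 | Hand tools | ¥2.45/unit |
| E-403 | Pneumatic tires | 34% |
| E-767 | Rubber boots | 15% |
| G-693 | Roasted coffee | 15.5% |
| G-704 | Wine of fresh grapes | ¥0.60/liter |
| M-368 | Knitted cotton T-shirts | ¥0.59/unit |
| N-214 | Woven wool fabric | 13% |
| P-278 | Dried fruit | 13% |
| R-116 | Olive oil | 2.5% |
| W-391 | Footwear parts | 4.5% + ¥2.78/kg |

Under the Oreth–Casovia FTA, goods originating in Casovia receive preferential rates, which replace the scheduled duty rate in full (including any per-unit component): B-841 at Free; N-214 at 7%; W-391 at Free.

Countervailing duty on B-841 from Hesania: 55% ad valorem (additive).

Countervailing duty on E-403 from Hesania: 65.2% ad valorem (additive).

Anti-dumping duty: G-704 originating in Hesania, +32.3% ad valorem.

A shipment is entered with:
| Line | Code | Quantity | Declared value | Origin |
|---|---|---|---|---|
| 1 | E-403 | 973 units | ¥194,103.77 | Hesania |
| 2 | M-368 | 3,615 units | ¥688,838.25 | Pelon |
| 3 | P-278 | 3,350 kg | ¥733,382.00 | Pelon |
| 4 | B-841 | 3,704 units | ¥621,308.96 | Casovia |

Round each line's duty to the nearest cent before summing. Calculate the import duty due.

¥290,023.45

Line 1 (E-403, Hesania, 973 units, ¥194,103.77):
Base rate for E-403 is 34%.
Additional duty on E-403 from Hesania: +65.2%. Applied ad valorem rate: 34% + 65.2% = 99.2%.
Duty = ¥194,103.77 × 99.2% = ¥192,550.94.
Line 2 (M-368, Pelon, 3,615 units, ¥688,838.25):
Base rate for M-368 is ¥0.59/unit.
Duty = 3,615 × ¥0.59 = ¥2,132.85.
Line 3 (P-278, Pelon, 3,350 kg, ¥733,382.00):
Base rate for P-278 is 13%.
Duty = ¥733,382.00 × 13% = ¥95,339.66.
Line 4 (B-841, Casovia, 3,704 units, ¥621,308.96):
Base rate for B-841 is ¥2.45/unit.
Origin Casovia qualifies under the Oreth–Casovia agreement and B-841 is covered: preferential rate Free applies instead.
The additional-duty order on B-841 targets Hesania, not Casovia; it does not apply.
Duty = ¥621,308.96 × 0% = ¥0.00.
Total = ¥192,550.94 + ¥2,132.85 + ¥95,339.66 + ¥0.00 = ¥290,023.45.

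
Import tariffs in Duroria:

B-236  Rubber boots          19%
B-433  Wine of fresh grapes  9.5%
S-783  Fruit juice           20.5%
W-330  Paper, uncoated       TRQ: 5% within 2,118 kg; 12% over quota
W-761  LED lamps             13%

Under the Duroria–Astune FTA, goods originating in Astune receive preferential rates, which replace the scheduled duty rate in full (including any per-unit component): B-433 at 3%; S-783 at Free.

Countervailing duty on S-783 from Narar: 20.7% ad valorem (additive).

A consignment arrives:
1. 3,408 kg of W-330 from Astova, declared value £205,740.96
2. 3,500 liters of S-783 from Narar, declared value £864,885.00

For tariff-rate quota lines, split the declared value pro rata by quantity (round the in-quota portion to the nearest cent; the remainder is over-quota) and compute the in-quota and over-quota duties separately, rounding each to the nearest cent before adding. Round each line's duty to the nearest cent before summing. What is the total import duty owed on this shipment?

Line 1 (W-330, Astova, 3,408 kg, £205,740.96):
Code W-330 is under a tariff-rate quota (threshold 2,118 kg). In-quota: 2,118 kg at 5%; over-quota: 1,290 kg at 12%.
Pro-rata value split: in-quota = £205,740.96 × 2,118/3,408 = £127,863.66; over-quota = £205,740.96 − £127,863.66 = £77,877.30.
In-quota duty = £127,863.66 × 5% = £6,393.18. Over-quota duty = £77,877.30 × 12% = £9,345.28.
Line duty = £6,393.18 + £9,345.28 = £15,738.46.
Line 2 (S-783, Narar, 3,500 liters, £864,885.00):
Base rate for S-783 is 20.5%.
S-783 has an FTA preferential rate, but origin Narar is not Astune; base rate stands.
Additional duty on S-783 from Narar: +20.7%. Applied ad valorem rate: 20.5% + 20.7% = 41.2%.
Duty = £864,885.00 × 41.2% = £356,332.62.
Total = £15,738.46 + £356,332.62 = £372,071.08.

£372,071.08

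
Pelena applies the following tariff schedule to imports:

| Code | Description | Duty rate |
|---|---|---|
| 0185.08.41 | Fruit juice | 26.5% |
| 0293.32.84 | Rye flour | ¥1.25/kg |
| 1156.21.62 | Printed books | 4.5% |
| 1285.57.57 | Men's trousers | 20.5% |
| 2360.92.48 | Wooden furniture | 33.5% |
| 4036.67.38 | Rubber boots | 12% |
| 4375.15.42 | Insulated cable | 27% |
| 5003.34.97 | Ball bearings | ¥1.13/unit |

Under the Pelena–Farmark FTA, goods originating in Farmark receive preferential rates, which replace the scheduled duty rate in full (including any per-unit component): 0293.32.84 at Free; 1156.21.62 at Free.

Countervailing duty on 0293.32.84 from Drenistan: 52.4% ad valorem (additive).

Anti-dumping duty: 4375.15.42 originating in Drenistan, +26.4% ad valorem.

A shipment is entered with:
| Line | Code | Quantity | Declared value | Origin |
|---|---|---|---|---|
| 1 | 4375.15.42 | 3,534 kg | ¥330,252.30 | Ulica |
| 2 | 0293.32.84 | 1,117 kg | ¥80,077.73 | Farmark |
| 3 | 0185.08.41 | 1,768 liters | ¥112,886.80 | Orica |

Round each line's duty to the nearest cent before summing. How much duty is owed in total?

¥119,083.12

Line 1 (4375.15.42, Ulica, 3,534 kg, ¥330,252.30):
Base rate for 4375.15.42 is 27%.
The additional-duty order on 4375.15.42 targets Drenistan, not Ulica; it does not apply.
Duty = ¥330,252.30 × 27% = ¥89,168.12.
Line 2 (0293.32.84, Farmark, 1,117 kg, ¥80,077.73):
Base rate for 0293.32.84 is ¥1.25/kg.
Origin Farmark qualifies under the Pelena–Farmark agreement and 0293.32.84 is covered: preferential rate Free applies instead.
The additional-duty order on 0293.32.84 targets Drenistan, not Farmark; it does not apply.
Duty = ¥80,077.73 × 0% = ¥0.00.
Line 3 (0185.08.41, Orica, 1,768 liters, ¥112,886.80):
Base rate for 0185.08.41 is 26.5%.
Duty = ¥112,886.80 × 26.5% = ¥29,915.00.
Total = ¥89,168.12 + ¥0.00 + ¥29,915.00 = ¥119,083.12.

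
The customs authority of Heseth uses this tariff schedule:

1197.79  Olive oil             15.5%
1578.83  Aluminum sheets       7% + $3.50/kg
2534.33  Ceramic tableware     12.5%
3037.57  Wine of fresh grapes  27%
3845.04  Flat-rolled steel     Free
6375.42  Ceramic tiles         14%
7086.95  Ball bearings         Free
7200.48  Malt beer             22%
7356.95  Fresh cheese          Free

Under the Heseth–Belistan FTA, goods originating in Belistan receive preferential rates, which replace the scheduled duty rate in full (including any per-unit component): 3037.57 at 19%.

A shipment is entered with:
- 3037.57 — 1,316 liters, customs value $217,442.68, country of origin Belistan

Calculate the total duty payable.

Line 1 (3037.57, Belistan, 1,316 liters, $217,442.68):
Base rate for 3037.57 is 27%.
Origin Belistan qualifies under the Heseth–Belistan agreement and 3037.57 is covered: preferential rate 19% applies instead.
Duty = $217,442.68 × 19% = $41,314.11.

$41,314.11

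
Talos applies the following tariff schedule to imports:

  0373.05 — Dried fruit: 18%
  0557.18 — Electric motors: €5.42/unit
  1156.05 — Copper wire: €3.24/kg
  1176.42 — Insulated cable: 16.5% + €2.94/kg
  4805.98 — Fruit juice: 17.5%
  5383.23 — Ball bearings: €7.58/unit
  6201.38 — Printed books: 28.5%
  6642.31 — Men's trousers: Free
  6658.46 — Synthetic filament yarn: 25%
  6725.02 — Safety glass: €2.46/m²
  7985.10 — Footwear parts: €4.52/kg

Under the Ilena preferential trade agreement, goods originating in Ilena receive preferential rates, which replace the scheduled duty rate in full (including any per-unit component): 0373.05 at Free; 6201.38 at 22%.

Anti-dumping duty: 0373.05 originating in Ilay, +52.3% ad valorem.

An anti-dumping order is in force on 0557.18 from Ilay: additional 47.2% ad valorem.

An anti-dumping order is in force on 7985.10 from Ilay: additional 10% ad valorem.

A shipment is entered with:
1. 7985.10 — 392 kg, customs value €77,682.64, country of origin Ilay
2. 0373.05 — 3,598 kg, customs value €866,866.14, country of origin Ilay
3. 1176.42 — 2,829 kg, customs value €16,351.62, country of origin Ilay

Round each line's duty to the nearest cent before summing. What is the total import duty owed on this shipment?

€629,962.28

Line 1 (7985.10, Ilay, 392 kg, €77,682.64):
Base rate for 7985.10 is €4.52/kg.
Additional duty on 7985.10 from Ilay: +10% ad valorem. Applied ad valorem rate = 10%.
Duty = €77,682.64 × 10% + 392 × €4.52 = €9,540.10.
Line 2 (0373.05, Ilay, 3,598 kg, €866,866.14):
Base rate for 0373.05 is 18%.
0373.05 has an FTA preferential rate, but origin Ilay is not Ilena; base rate stands.
Additional duty on 0373.05 from Ilay: +52.3%. Applied ad valorem rate: 18% + 52.3% = 70.3%.
Duty = €866,866.14 × 70.3% = €609,406.90.
Line 3 (1176.42, Ilay, 2,829 kg, €16,351.62):
Base rate for 1176.42 is 16.5% + €2.94/kg.
Duty = €16,351.62 × 16.5% + 2,829 × €2.94 = €11,015.28.
Total = €9,540.10 + €609,406.90 + €11,015.28 = €629,962.28.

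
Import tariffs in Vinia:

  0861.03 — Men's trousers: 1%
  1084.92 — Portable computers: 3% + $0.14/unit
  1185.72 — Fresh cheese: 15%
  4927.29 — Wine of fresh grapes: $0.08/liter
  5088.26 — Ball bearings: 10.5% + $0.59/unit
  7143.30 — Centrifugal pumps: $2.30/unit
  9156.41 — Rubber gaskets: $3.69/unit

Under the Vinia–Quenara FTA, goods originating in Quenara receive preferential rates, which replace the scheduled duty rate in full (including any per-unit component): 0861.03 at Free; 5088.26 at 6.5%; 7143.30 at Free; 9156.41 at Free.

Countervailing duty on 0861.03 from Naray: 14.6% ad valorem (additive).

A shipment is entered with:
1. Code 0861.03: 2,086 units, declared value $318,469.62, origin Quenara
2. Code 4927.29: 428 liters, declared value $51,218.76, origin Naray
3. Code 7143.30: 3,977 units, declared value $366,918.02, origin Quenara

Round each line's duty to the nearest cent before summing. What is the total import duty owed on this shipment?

$34.24

Line 1 (0861.03, Quenara, 2,086 units, $318,469.62):
Base rate for 0861.03 is 1%.
Origin Quenara qualifies under the Vinia–Quenara agreement and 0861.03 is covered: preferential rate Free applies instead.
The additional-duty order on 0861.03 targets Naray, not Quenara; it does not apply.
Duty = $318,469.62 × 0% = $0.00.
Line 2 (4927.29, Naray, 428 liters, $51,218.76):
Base rate for 4927.29 is $0.08/liter.
Duty = 428 × $0.08 = $34.24.
Line 3 (7143.30, Quenara, 3,977 units, $366,918.02):
Base rate for 7143.30 is $2.30/unit.
Origin Quenara qualifies under the Vinia–Quenara agreement and 7143.30 is covered: preferential rate Free applies instead.
Duty = $366,918.02 × 0% = $0.00.
Total = $0.00 + $34.24 + $0.00 = $34.24.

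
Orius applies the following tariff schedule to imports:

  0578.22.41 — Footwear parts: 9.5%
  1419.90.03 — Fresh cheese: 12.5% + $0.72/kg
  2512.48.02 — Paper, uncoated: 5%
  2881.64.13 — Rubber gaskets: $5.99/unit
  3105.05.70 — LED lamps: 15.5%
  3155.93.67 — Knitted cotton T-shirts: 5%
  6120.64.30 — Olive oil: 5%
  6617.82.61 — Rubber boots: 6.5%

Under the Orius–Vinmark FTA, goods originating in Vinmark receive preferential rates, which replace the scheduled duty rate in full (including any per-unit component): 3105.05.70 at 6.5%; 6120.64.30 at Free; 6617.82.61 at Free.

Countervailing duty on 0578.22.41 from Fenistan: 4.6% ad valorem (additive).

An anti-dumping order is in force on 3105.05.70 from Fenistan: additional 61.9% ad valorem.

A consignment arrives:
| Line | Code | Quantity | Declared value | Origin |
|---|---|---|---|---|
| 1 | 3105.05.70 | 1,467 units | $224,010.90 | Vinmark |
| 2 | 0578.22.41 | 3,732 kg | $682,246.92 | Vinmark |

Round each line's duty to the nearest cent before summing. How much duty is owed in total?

$79,374.17

Line 1 (3105.05.70, Vinmark, 1,467 units, $224,010.90):
Base rate for 3105.05.70 is 15.5%.
Origin Vinmark qualifies under the Orius–Vinmark agreement and 3105.05.70 is covered: preferential rate 6.5% applies instead.
The additional-duty order on 3105.05.70 targets Fenistan, not Vinmark; it does not apply.
Duty = $224,010.90 × 6.5% = $14,560.71.
Line 2 (0578.22.41, Vinmark, 3,732 kg, $682,246.92):
Base rate for 0578.22.41 is 9.5%.
Origin Vinmark is the FTA partner but 0578.22.41 is not on the preference list; base rate stands.
The additional-duty order on 0578.22.41 targets Fenistan, not Vinmark; it does not apply.
Duty = $682,246.92 × 9.5% = $64,813.46.
Total = $14,560.71 + $64,813.46 = $79,374.17.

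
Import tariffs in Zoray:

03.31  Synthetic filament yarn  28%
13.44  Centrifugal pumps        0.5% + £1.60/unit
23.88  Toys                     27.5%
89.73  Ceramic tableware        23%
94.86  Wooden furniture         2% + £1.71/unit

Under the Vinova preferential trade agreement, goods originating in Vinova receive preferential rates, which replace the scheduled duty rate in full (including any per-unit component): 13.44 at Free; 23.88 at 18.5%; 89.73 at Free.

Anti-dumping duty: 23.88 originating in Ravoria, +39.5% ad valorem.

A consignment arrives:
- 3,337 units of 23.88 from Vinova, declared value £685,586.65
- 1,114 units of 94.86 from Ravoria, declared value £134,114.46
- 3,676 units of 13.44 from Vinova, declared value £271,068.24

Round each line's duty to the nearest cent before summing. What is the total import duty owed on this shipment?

Line 1 (23.88, Vinova, 3,337 units, £685,586.65):
Base rate for 23.88 is 27.5%.
Origin Vinova qualifies under the Zoray–Vinova agreement and 23.88 is covered: preferential rate 18.5% applies instead.
The additional-duty order on 23.88 targets Ravoria, not Vinova; it does not apply.
Duty = £685,586.65 × 18.5% = £126,833.53.
Line 2 (94.86, Ravoria, 1,114 units, £134,114.46):
Base rate for 94.86 is 2% + £1.71/unit.
Duty = £134,114.46 × 2% + 1,114 × £1.71 = £4,587.23.
Line 3 (13.44, Vinova, 3,676 units, £271,068.24):
Base rate for 13.44 is 0.5% + £1.60/unit.
Origin Vinova qualifies under the Zoray–Vinova agreement and 13.44 is covered: preferential rate Free applies instead.
Duty = £271,068.24 × 0% = £0.00.
Total = £126,833.53 + £4,587.23 + £0.00 = £131,420.76.

£131,420.76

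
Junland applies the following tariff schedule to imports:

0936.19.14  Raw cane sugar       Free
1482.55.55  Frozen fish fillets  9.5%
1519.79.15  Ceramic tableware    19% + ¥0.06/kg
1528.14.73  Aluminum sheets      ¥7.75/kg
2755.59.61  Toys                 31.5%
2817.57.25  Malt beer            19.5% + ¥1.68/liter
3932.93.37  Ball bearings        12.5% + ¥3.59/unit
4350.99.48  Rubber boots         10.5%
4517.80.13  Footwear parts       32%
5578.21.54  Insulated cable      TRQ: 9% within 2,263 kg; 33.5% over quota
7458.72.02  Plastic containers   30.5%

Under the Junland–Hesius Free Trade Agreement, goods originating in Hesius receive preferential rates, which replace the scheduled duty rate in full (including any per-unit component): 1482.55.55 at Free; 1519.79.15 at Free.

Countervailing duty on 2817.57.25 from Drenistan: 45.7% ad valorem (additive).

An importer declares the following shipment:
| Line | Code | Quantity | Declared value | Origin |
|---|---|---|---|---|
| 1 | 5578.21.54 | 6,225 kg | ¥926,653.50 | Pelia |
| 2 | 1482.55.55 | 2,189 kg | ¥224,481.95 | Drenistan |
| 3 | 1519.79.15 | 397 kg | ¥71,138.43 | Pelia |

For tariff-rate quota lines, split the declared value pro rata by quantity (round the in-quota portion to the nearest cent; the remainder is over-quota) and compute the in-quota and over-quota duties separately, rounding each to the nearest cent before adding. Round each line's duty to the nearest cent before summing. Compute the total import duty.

¥262,761.64

Line 1 (5578.21.54, Pelia, 6,225 kg, ¥926,653.50):
Code 5578.21.54 is under a tariff-rate quota (threshold 2,263 kg). In-quota: 2,263 kg at 9%; over-quota: 3,962 kg at 33.5%.
Pro-rata value split: in-quota = ¥926,653.50 × 2,263/6,225 = ¥336,870.18; over-quota = ¥926,653.50 − ¥336,870.18 = ¥589,783.32.
In-quota duty = ¥336,870.18 × 9% = ¥30,318.32. Over-quota duty = ¥589,783.32 × 33.5% = ¥197,577.41.
Line duty = ¥30,318.32 + ¥197,577.41 = ¥227,895.73.
Line 2 (1482.55.55, Drenistan, 2,189 kg, ¥224,481.95):
Base rate for 1482.55.55 is 9.5%.
1482.55.55 has an FTA preferential rate, but origin Drenistan is not Hesius; base rate stands.
Duty = ¥224,481.95 × 9.5% = ¥21,325.79.
Line 3 (1519.79.15, Pelia, 397 kg, ¥71,138.43):
Base rate for 1519.79.15 is 19% + ¥0.06/kg.
1519.79.15 has an FTA preferential rate, but origin Pelia is not Hesius; base rate stands.
Duty = ¥71,138.43 × 19% + 397 × ¥0.06 = ¥13,540.12.
Total = ¥227,895.73 + ¥21,325.79 + ¥13,540.12 = ¥262,761.64.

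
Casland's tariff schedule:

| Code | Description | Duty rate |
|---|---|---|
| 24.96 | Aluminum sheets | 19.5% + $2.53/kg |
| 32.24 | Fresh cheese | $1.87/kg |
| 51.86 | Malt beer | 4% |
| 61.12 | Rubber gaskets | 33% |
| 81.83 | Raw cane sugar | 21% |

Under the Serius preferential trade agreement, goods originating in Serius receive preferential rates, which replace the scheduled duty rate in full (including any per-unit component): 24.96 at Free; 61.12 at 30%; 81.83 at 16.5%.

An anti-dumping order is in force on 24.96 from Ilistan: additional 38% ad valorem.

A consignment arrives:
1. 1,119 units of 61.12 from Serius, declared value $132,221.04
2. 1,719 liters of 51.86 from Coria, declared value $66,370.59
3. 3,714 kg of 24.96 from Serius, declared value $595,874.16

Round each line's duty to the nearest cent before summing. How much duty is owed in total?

$42,321.13

Line 1 (61.12, Serius, 1,119 units, $132,221.04):
Base rate for 61.12 is 33%.
Origin Serius qualifies under the Casland–Serius agreement and 61.12 is covered: preferential rate 30% applies instead.
Duty = $132,221.04 × 30% = $39,666.31.
Line 2 (51.86, Coria, 1,719 liters, $66,370.59):
Base rate for 51.86 is 4%.
Duty = $66,370.59 × 4% = $2,654.82.
Line 3 (24.96, Serius, 3,714 kg, $595,874.16):
Base rate for 24.96 is 19.5% + $2.53/kg.
Origin Serius qualifies under the Casland–Serius agreement and 24.96 is covered: preferential rate Free applies instead.
The additional-duty order on 24.96 targets Ilistan, not Serius; it does not apply.
Duty = $595,874.16 × 0% = $0.00.
Total = $39,666.31 + $2,654.82 + $0.00 = $42,321.13.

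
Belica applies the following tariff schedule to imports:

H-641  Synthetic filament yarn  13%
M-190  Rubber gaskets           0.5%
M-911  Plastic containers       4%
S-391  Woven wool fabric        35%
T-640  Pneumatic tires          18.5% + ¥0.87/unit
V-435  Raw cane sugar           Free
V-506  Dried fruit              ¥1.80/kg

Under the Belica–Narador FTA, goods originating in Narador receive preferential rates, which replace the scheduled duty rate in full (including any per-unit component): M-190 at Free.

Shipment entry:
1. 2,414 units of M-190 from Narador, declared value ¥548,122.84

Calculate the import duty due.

¥0.00

Line 1 (M-190, Narador, 2,414 units, ¥548,122.84):
Base rate for M-190 is 0.5%.
Origin Narador qualifies under the Belica–Narador agreement and M-190 is covered: preferential rate Free applies instead.
Duty = ¥548,122.84 × 0% = ¥0.00.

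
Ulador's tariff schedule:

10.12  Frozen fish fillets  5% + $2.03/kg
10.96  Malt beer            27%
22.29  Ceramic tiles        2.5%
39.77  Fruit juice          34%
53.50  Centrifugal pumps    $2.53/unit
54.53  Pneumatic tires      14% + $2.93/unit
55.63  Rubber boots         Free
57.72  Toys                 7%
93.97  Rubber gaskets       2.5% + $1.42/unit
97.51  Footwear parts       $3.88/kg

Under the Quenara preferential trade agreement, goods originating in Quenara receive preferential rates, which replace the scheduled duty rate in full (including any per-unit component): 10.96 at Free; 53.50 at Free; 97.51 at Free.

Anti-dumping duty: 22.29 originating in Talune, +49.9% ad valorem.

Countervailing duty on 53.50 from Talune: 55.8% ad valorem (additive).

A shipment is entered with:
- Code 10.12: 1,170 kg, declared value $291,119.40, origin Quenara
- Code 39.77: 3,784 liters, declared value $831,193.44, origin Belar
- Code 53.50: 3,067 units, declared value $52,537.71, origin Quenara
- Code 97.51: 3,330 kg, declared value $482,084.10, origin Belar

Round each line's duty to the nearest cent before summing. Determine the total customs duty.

$312,457.24

Line 1 (10.12, Quenara, 1,170 kg, $291,119.40):
Base rate for 10.12 is 5% + $2.03/kg.
Origin Quenara is the FTA partner but 10.12 is not on the preference list; base rate stands.
Duty = $291,119.40 × 5% + 1,170 × $2.03 = $16,931.07.
Line 2 (39.77, Belar, 3,784 liters, $831,193.44):
Base rate for 39.77 is 34%.
Duty = $831,193.44 × 34% = $282,605.77.
Line 3 (53.50, Quenara, 3,067 units, $52,537.71):
Base rate for 53.50 is $2.53/unit.
Origin Quenara qualifies under the Ulador–Quenara agreement and 53.50 is covered: preferential rate Free applies instead.
The additional-duty order on 53.50 targets Talune, not Quenara; it does not apply.
Duty = $52,537.71 × 0% = $0.00.
Line 4 (97.51, Belar, 3,330 kg, $482,084.10):
Base rate for 97.51 is $3.88/kg.
97.51 has an FTA preferential rate, but origin Belar is not Quenara; base rate stands.
Duty = 3,330 × $3.88 = $12,920.40.
Total = $16,931.07 + $282,605.77 + $0.00 + $12,920.40 = $312,457.24.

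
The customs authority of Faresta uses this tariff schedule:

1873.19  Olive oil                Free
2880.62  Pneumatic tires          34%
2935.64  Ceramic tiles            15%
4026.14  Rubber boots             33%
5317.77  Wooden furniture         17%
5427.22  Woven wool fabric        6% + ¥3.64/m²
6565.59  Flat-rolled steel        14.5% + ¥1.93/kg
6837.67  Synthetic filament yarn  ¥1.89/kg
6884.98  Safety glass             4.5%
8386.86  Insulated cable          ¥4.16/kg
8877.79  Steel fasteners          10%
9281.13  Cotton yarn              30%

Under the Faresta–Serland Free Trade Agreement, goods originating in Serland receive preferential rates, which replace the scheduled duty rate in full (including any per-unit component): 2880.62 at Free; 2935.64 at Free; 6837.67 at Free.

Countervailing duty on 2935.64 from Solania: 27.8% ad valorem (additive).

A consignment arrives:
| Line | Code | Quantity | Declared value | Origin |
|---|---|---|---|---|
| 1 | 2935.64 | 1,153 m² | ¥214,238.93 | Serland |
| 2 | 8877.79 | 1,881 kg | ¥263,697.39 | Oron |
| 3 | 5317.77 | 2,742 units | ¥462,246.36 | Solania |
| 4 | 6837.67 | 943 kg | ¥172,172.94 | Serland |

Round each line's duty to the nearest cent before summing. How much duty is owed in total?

Line 1 (2935.64, Serland, 1,153 m², ¥214,238.93):
Base rate for 2935.64 is 15%.
Origin Serland qualifies under the Faresta–Serland agreement and 2935.64 is covered: preferential rate Free applies instead.
The additional-duty order on 2935.64 targets Solania, not Serland; it does not apply.
Duty = ¥214,238.93 × 0% = ¥0.00.
Line 2 (8877.79, Oron, 1,881 kg, ¥263,697.39):
Base rate for 8877.79 is 10%.
Duty = ¥263,697.39 × 10% = ¥26,369.74.
Line 3 (5317.77, Solania, 2,742 units, ¥462,246.36):
Base rate for 5317.77 is 17%.
Duty = ¥462,246.36 × 17% = ¥78,581.88.
Line 4 (6837.67, Serland, 943 kg, ¥172,172.94):
Base rate for 6837.67 is ¥1.89/kg.
Origin Serland qualifies under the Faresta–Serland agreement and 6837.67 is covered: preferential rate Free applies instead.
Duty = ¥172,172.94 × 0% = ¥0.00.
Total = ¥0.00 + ¥26,369.74 + ¥78,581.88 + ¥0.00 = ¥104,951.62.

¥104,951.62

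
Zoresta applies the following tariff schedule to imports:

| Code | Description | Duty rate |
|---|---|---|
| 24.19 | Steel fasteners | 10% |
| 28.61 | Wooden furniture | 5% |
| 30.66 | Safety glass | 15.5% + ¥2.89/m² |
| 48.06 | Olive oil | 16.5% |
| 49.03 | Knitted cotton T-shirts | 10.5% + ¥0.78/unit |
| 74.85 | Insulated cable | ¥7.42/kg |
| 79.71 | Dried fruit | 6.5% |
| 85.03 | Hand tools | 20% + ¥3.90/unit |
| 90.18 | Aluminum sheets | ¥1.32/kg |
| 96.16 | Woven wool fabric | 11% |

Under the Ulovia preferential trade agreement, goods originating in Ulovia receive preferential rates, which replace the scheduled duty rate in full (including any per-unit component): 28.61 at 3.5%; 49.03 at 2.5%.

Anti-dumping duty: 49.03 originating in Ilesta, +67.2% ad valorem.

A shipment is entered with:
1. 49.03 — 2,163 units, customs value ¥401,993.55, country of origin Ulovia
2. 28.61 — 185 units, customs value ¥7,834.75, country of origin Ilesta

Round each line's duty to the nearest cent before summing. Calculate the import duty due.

¥10,441.58

Line 1 (49.03, Ulovia, 2,163 units, ¥401,993.55):
Base rate for 49.03 is 10.5% + ¥0.78/unit.
Origin Ulovia qualifies under the Zoresta–Ulovia agreement and 49.03 is covered: preferential rate 2.5% applies instead.
The additional-duty order on 49.03 targets Ilesta, not Ulovia; it does not apply.
Duty = ¥401,993.55 × 2.5% = ¥10,049.84.
Line 2 (28.61, Ilesta, 185 units, ¥7,834.75):
Base rate for 28.61 is 5%.
28.61 has an FTA preferential rate, but origin Ilesta is not Ulovia; base rate stands.
Duty = ¥7,834.75 × 5% = ¥391.74.
Total = ¥10,049.84 + ¥391.74 = ¥10,441.58.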